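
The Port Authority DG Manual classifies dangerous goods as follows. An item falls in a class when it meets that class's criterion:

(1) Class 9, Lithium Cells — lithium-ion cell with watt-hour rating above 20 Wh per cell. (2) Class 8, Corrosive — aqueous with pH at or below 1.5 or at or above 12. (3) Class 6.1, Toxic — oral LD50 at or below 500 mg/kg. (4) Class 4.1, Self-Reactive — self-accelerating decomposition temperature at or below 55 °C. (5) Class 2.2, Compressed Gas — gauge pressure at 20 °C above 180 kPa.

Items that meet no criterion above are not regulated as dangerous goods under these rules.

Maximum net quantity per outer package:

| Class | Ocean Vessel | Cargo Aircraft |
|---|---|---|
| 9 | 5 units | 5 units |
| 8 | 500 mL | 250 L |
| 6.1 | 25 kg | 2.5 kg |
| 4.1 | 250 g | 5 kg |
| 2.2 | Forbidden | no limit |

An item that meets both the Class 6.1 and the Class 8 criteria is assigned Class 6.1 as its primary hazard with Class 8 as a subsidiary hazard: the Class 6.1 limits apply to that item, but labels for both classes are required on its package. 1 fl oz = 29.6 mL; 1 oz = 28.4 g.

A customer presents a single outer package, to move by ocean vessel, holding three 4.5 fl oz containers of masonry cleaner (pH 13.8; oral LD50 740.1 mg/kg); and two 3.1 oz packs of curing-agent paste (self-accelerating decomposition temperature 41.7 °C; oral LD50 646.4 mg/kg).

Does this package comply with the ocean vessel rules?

Yes

Masonry cleaner: pH 13.8 ≥ 12 → Class 8 (Corrosive).
With self-accelerating decomposition temperature 41.7 °C (≤ 55 °C), the curing-agent paste falls in Class 4.1.
Class 4.1 quantity: two 3.1 oz packs = 176.08 g.
176.08 g ≤ 250 g (ocean vessel limit, Class 4.1) — within limit.
Class 8 quantity: three 4.5 fl oz containers = 399.6 mL.
399.6 mL ≤ 500 mL (ocean vessel limit, Class 8) — within limit.
Every hazard class is within its ocean vessel limit and no segregation rule is violated.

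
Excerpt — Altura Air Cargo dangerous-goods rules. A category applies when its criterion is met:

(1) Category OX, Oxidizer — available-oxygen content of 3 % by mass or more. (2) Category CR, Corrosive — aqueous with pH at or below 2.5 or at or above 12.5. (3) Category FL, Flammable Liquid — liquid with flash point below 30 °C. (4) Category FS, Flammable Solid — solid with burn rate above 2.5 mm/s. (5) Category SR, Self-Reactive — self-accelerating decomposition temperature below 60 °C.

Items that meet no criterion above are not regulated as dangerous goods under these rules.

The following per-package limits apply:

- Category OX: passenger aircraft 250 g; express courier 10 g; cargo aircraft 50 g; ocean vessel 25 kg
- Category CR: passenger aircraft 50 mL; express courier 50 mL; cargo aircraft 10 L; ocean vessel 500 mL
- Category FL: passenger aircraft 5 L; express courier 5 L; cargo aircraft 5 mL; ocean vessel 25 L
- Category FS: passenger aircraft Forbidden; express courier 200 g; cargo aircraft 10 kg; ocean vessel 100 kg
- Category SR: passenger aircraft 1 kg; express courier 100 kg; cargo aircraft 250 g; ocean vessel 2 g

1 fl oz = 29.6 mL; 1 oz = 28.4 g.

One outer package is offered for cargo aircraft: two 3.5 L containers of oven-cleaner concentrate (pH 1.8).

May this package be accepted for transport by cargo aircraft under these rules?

The oven-cleaner concentrate has pH 1.8, which is ≤ 2.5, so it is Category CR (Corrosive).
Category CR quantity: two 3.5 L containers = 7 L.
That is within the Category CR cargo aircraft limit of 10 L.

Yes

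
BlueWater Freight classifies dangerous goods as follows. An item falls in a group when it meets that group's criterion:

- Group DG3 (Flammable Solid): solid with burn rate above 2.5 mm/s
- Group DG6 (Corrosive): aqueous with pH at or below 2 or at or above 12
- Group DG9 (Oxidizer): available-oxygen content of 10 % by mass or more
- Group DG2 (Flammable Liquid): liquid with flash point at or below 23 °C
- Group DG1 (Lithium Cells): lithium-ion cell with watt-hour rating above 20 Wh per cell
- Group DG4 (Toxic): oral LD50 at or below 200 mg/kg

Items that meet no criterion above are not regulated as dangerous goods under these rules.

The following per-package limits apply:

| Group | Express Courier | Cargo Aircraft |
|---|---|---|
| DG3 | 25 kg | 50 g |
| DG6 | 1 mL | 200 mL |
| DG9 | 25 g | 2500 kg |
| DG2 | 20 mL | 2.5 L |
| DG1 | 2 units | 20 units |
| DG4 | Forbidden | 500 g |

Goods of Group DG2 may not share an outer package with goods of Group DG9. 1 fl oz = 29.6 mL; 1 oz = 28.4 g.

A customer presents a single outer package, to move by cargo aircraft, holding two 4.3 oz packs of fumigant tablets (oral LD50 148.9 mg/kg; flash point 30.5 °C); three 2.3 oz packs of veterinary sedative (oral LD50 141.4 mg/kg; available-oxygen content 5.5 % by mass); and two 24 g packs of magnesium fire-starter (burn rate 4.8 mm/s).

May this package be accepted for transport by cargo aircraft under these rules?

Yes

Fumigant tablets: oral LD50 148.9 mg/kg ≤ 200 mg/kg → Group DG4 (Toxic).
Veterinary sedative: oral LD50 141.4 mg/kg ≤ 200 mg/kg → Group DG4 (Toxic).
Burn rate 4.8 mm/s meets the Group DG3 criterion (Flammable Solid), so the magnesium fire-starter is Group DG3.
Group DG4 net quantity: (two 4.3 oz packs = 244.24 g) + (three 2.3 oz packs = 195.96 g) = 440.2 g.
That is within the Group DG4 cargo aircraft limit of 500 g.
Group DG3 quantity: two 24 g packs = 48 g.
48 g is within the cargo aircraft limit of 50 g for Group DG3.
The segregation rule (Group DG2 with Group DG9) does not apply to Group DG4 with Group DG3.
Every hazard group is within its cargo aircraft limit and no segregation rule is violated.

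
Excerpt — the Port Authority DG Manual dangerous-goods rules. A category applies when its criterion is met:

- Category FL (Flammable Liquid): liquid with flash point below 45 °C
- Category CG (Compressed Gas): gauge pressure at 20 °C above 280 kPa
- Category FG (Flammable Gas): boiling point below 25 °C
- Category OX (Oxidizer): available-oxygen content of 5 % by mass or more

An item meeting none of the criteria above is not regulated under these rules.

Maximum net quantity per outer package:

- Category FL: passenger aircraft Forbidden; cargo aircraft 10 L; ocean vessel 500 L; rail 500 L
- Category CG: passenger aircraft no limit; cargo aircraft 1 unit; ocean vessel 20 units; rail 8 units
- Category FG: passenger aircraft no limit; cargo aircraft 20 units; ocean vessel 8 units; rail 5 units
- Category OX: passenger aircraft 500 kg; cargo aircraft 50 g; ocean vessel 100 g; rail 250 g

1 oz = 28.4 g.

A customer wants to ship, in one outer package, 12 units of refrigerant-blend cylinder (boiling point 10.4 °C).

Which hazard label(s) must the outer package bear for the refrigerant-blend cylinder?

Category FG

Boiling point 10.4 °C meets the Category FG criterion (Flammable Gas), so the refrigerant-blend cylinder is Category FG.
Only the Category FG label is required.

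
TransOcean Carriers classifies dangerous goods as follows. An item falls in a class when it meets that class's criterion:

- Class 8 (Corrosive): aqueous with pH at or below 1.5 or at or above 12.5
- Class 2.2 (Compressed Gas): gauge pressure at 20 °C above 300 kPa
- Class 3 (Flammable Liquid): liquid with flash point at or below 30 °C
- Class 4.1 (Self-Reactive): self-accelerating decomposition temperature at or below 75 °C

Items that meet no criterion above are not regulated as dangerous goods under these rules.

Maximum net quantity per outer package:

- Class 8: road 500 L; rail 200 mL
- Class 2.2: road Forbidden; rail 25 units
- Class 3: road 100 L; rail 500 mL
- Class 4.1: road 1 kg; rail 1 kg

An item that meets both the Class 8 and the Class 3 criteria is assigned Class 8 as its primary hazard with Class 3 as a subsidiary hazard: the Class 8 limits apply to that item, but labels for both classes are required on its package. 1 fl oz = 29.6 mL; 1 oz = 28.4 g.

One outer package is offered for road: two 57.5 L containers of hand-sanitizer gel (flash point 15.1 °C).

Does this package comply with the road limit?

No

With flash point 15.1 °C (≤ 30 °C), the hand-sanitizer gel falls in Class 3.
Class 3 quantity: two 57.5 L containers = 115 L.
115 L exceeds the road limit of 100 L for Class 3.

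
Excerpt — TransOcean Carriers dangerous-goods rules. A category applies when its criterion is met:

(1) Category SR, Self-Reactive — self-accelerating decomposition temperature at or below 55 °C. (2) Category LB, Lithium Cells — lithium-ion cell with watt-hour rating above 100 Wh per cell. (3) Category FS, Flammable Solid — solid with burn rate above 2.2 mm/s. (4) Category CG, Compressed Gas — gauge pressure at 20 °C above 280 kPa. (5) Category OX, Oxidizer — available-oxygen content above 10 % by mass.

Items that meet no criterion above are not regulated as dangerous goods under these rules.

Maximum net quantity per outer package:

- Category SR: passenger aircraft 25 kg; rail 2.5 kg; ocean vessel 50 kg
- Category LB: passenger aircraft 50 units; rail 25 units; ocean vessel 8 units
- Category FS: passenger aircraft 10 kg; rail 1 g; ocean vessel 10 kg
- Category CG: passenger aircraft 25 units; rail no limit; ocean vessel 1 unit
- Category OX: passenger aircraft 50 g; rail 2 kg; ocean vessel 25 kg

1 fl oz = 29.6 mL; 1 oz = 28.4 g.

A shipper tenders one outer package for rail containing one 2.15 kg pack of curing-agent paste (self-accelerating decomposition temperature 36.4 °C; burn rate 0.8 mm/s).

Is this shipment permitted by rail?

Yes

Self-accelerating decomposition temperature 36.4 °C meets the Category SR criterion (Self-Reactive), so the curing-agent paste is Category SR.
Category SR quantity: 2.15 kg.
2.15 kg is within the rail limit of 2.5 kg for Category SR.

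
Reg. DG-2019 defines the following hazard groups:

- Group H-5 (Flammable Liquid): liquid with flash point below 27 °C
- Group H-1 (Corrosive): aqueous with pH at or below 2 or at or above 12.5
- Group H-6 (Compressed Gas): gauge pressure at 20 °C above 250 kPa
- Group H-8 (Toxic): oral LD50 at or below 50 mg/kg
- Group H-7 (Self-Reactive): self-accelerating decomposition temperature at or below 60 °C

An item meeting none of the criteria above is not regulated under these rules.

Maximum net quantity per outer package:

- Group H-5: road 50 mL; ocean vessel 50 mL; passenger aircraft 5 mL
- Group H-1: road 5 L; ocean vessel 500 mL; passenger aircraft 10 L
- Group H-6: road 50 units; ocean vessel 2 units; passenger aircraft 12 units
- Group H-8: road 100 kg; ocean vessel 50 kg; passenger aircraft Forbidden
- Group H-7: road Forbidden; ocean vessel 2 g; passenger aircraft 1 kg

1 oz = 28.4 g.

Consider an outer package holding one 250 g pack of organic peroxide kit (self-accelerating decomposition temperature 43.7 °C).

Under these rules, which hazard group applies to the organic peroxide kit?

The organic peroxide kit has self-accelerating decomposition temperature 43.7 °C, which is ≤ 60 °C, so it is Group H-7 (Self-Reactive).

Group H-7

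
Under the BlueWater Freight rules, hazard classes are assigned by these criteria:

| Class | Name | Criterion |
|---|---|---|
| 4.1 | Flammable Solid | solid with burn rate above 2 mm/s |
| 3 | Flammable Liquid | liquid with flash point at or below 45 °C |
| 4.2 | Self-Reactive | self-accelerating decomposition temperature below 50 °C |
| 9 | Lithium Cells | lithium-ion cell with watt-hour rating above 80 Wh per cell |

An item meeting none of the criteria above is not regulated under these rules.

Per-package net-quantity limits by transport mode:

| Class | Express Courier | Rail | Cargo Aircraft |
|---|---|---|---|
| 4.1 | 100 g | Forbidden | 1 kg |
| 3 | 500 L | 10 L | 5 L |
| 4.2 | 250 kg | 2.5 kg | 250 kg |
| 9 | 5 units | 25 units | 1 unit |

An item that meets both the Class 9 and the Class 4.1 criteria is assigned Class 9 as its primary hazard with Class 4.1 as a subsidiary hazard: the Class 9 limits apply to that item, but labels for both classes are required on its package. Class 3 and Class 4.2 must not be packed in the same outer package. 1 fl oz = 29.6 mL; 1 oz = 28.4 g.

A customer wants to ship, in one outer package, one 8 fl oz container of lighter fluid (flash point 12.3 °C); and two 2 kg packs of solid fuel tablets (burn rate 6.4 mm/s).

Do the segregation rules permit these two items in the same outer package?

The lighter fluid has flash point 12.3 °C, which is ≤ 45 °C, so it is Class 3 (Flammable Liquid).
With burn rate 6.4 mm/s (> 2 mm/s), the solid fuel tablets fall in Class 4.1.
No segregation rule bars Class 3 with Class 4.1.

Yes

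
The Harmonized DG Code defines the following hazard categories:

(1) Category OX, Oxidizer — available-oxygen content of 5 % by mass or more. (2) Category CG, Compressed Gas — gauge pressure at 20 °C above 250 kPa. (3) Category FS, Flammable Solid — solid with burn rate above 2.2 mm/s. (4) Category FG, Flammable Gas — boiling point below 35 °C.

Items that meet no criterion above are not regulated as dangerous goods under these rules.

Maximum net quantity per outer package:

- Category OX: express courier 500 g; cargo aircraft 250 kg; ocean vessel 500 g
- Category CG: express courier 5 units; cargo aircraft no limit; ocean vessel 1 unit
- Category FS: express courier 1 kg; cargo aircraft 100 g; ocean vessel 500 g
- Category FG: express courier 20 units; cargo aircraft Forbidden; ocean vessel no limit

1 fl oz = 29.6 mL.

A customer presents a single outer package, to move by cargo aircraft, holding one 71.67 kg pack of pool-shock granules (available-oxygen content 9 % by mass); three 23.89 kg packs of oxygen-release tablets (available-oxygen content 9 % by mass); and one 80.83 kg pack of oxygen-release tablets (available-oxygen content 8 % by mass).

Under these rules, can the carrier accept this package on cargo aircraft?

Yes

Available-oxygen content 9 % by mass meets the Category OX criterion (Oxidizer), so the pool-shock granules are Category OX.
Available-oxygen content 9 % by mass meets the Category OX criterion (Oxidizer), so the oxygen-release tablets are Category OX.
Oxygen-release tablets: available-oxygen content 8 % by mass ≥ 5 % by mass → Category OX (Oxidizer).
Total Category OX: 71.67 kg + (three 23.89 kg packs = 71.67 kg) + 80.83 kg = 224.17 kg.
224.17 kg is within the cargo aircraft limit of 250 kg for Category OX.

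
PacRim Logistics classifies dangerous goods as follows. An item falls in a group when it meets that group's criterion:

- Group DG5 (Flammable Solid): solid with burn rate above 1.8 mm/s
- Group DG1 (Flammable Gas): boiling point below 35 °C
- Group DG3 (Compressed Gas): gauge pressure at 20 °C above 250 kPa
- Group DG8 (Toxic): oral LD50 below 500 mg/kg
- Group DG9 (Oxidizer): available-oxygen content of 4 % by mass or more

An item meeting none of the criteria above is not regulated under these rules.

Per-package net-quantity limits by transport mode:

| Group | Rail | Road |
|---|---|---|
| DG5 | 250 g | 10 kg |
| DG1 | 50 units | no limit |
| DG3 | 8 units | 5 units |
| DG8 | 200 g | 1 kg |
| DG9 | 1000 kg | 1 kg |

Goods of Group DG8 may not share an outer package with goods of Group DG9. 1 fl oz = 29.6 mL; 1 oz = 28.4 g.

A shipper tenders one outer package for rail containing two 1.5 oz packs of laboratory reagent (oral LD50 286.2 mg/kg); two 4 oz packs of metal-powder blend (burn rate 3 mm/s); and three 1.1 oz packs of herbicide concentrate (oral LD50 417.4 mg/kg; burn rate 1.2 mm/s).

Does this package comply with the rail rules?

Yes

The laboratory reagent has oral LD50 286.2 mg/kg, which is < 500 mg/kg, so it is Group DG8 (Toxic).
Metal-powder blend: burn rate 3 mm/s > 1.8 mm/s → Group DG5 (Flammable Solid).
With oral LD50 417.4 mg/kg (< 500 mg/kg), the herbicide concentrate falls in Group DG8.
Group DG8 net quantity: (two 1.5 oz packs = 85.2 g) + (three 1.1 oz packs = 93.72 g) = 178.92 g.
That is within the Group DG8 rail limit of 200 g.
Group DG5 quantity: two 4 oz packs = 227.2 g.
That is within the Group DG5 rail limit of 250 g.
The segregation rule (Group DG8 with Group DG9) does not apply to Group DG8 with Group DG5.
Every hazard group is within its rail limit and no segregation rule is violated.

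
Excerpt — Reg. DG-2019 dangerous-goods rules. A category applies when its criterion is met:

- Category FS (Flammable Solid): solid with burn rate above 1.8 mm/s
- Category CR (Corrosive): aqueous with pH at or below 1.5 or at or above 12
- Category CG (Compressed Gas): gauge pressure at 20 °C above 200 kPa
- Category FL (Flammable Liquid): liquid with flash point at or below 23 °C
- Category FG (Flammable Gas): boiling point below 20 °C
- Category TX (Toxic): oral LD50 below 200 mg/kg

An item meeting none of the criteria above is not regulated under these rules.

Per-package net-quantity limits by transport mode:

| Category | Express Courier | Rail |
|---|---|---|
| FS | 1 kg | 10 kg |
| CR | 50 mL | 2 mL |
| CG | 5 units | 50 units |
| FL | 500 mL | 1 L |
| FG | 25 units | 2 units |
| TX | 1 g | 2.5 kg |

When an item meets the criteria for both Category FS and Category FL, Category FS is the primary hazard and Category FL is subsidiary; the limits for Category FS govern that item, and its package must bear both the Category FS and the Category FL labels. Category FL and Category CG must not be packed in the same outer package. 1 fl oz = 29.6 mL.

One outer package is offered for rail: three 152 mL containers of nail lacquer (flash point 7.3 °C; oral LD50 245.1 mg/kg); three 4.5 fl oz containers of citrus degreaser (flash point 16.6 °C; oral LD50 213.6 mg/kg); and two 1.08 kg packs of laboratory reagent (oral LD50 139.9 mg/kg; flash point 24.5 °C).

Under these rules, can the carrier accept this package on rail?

Flash point 7.3 °C meets the Category FL criterion (Flammable Liquid), so the nail lacquer is Category FL.
Flash point 16.6 °C meets the Category FL criterion (Flammable Liquid), so the citrus degreaser is Category FL.
The laboratory reagent has oral LD50 139.9 mg/kg, which is < 200 mg/kg, so it is Category TX (Toxic).
Total Category FL: (three 152 mL containers = 456 mL) + (three 4.5 fl oz containers = 399.6 mL) = 855.6 mL.
855.6 mL ≤ 1 L (rail limit, Category FL) — within limit.
Category TX quantity: two 1.08 kg packs = 2.16 kg.
2.16 kg is within the rail limit of 2.5 kg for Category TX.
The segregation rule (Category FL with Category CG) does not apply to Category FL with Category TX.
Every hazard category is within its rail limit and no segregation rule is violated.

Yes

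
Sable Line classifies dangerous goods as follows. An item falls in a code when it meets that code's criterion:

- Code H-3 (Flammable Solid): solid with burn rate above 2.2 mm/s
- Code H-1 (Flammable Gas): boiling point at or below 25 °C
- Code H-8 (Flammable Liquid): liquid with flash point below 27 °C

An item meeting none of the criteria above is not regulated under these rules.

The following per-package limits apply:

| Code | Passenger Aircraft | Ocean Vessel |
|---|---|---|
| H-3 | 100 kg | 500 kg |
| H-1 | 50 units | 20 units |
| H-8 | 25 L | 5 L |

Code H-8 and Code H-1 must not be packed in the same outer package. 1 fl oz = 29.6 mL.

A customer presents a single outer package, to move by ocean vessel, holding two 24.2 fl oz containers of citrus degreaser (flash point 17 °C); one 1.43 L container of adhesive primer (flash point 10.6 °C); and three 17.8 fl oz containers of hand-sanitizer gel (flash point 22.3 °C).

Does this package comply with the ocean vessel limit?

Yes

With flash point 17 °C (< 27 °C), the citrus degreaser falls in Code H-8.
The adhesive primer has flash point 10.6 °C, which is < 27 °C, so it is Code H-8 (Flammable Liquid).
Hand-sanitizer gel: flash point 22.3 °C < 27 °C → Code H-8 (Flammable Liquid).
Code H-8 net quantity: (two 24.2 fl oz containers = 1432.64 mL) + 1.43 L + (three 17.8 fl oz containers = 1580.64 mL) = 4443.28 mL.
4443.28 mL is within the ocean vessel limit of 5 L for Code H-8.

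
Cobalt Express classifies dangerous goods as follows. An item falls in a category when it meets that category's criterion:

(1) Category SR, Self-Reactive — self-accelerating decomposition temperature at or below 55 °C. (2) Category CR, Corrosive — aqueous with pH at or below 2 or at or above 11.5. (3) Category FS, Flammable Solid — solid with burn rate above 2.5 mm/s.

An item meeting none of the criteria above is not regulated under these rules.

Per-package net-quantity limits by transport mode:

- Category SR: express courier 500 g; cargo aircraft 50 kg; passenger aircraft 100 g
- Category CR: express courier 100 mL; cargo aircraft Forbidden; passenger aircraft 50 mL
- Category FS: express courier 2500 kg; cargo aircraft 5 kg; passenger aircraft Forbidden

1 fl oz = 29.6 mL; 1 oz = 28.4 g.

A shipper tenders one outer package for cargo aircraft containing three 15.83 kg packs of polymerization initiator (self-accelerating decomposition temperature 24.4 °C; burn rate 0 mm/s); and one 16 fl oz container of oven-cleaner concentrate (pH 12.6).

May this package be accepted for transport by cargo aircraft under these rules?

The polymerization initiator has self-accelerating decomposition temperature 24.4 °C, which is ≤ 55 °C, so it is Category SR (Self-Reactive).
pH 12.6 meets the Category CR criterion (Corrosive), so the oven-cleaner concentrate is Category CR.
Category SR quantity: three 15.83 kg packs = 47.49 kg.
47.49 kg is within the cargo aircraft limit of 50 kg for Category SR.
Category CR quantity: one 16 fl oz container = 473.6 mL.
By cargo aircraft, Category CR is Forbidden regardless of quantity.

No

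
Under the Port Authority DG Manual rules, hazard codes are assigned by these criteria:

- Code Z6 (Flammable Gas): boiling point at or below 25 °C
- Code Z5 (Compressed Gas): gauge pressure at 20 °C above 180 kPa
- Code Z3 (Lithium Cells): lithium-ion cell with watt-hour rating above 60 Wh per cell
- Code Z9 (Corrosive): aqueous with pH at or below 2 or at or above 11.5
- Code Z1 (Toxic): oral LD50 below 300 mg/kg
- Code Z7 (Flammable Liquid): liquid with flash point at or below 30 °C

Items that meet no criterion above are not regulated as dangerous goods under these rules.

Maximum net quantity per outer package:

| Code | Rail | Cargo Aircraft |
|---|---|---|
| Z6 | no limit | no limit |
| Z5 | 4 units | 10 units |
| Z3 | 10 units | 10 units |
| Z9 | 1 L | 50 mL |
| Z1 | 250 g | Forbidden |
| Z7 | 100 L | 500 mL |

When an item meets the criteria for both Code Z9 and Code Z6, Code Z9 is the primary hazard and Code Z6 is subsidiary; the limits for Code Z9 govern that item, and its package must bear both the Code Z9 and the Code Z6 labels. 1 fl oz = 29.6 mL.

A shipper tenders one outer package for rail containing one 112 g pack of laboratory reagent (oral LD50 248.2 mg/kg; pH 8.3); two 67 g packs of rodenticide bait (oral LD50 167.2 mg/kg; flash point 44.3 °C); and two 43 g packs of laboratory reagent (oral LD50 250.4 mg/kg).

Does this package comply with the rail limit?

The laboratory reagent has oral LD50 248.2 mg/kg, which is < 300 mg/kg, so it is Code Z1 (Toxic).
With oral LD50 167.2 mg/kg (< 300 mg/kg), the rodenticide bait falls in Code Z1.
With oral LD50 250.4 mg/kg (< 300 mg/kg), the laboratory reagent falls in Code Z1.
Code Z1 net quantity: 112 g + (two 67 g packs = 134 g) + (two 43 g packs = 86 g) = 332 g.
332 g > 250 g (rail limit, Code Z1) — over the limit.

No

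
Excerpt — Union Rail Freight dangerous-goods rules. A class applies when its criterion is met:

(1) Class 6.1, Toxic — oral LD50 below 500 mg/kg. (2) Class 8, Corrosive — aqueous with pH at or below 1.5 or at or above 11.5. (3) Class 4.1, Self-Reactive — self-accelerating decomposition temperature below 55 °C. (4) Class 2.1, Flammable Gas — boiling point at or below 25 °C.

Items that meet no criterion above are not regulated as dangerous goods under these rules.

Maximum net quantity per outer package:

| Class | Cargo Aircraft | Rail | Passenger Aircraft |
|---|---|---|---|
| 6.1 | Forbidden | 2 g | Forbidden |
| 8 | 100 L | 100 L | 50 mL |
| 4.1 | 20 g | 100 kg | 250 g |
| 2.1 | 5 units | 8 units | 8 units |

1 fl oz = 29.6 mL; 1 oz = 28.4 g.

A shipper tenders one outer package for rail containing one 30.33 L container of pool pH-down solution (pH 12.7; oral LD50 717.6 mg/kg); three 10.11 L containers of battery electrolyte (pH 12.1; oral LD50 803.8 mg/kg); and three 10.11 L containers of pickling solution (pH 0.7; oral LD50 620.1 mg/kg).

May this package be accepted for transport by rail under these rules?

pH 12.7 meets the Class 8 criterion (Corrosive), so the pool pH-down solution is Class 8.
The battery electrolyte has pH 12.1, which is ≥ 11.5, so it is Class 8 (Corrosive).
pH 0.7 meets the Class 8 criterion (Corrosive), so the pickling solution is Class 8.
Total Class 8: 30.33 L + (three 10.11 L containers = 30.33 L) + (three 10.11 L containers = 30.33 L) = 90.99 L.
90.99 L ≤ 100 L (rail limit, Class 8) — within limit.

Yes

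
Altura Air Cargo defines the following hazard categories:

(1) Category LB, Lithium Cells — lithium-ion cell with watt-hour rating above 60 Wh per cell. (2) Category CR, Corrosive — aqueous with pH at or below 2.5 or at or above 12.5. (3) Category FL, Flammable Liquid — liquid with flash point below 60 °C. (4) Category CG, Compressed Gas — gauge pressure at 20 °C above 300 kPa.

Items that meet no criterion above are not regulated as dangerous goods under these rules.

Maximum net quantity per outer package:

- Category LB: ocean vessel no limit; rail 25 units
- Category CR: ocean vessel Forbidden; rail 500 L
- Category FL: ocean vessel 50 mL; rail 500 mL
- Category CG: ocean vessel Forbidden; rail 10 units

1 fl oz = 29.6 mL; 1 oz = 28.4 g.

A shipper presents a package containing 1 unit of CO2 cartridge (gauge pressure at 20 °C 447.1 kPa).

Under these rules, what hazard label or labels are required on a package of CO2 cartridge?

Category CG

Gauge pressure at 20 °C 447.1 kPa meets the Category CG criterion (Compressed Gas), so the CO2 cartridge is Category CG.
Only the Category CG label is required.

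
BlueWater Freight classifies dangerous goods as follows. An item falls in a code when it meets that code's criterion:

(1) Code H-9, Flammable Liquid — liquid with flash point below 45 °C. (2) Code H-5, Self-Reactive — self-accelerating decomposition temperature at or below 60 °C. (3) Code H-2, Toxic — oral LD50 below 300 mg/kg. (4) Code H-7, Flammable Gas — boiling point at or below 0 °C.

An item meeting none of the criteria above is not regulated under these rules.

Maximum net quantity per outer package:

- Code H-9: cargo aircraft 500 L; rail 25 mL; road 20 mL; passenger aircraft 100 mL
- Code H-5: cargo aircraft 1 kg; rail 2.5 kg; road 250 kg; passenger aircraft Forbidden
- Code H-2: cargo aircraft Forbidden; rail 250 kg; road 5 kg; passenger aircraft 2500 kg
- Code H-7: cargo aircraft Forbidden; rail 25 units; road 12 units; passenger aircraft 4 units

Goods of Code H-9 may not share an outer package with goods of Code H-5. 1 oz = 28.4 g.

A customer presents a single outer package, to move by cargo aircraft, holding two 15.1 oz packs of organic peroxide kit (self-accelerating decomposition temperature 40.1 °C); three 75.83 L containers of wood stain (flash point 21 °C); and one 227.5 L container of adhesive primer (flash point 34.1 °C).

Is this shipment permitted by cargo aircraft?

Organic peroxide kit: self-accelerating decomposition temperature 40.1 °C ≤ 60 °C → Code H-5 (Self-Reactive).
The wood stain has flash point 21 °C, which is < 45 °C, so it is Code H-9 (Flammable Liquid).
With flash point 34.1 °C (< 45 °C), the adhesive primer falls in Code H-9.
Total Code H-9: (three 75.83 L containers = 227.49 L) + 227.5 L = 454.99 L.
454.99 L is within the cargo aircraft limit of 500 L for Code H-9.
Code H-5 quantity: two 15.1 oz packs = 857.68 g.
857.68 g ≤ 1 kg (cargo aircraft limit, Code H-5) — within limit.
Code H-9 and Code H-5 may not share an outer package.

No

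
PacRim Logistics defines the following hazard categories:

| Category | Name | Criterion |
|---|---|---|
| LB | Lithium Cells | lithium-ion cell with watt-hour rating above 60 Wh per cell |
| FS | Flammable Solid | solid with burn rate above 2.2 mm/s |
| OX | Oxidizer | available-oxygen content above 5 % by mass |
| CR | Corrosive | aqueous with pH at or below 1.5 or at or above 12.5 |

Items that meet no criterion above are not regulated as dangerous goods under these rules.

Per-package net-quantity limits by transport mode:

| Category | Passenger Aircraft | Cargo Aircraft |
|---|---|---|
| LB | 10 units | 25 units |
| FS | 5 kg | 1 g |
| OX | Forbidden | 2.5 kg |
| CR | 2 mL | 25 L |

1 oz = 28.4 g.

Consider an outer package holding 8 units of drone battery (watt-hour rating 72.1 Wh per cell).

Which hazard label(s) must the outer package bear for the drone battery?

The drone battery has watt-hour rating 72.1 Wh per cell, which is > 60 Wh per cell, so it is Category LB (Lithium Cells).
Only the Category LB label is required.

Category LB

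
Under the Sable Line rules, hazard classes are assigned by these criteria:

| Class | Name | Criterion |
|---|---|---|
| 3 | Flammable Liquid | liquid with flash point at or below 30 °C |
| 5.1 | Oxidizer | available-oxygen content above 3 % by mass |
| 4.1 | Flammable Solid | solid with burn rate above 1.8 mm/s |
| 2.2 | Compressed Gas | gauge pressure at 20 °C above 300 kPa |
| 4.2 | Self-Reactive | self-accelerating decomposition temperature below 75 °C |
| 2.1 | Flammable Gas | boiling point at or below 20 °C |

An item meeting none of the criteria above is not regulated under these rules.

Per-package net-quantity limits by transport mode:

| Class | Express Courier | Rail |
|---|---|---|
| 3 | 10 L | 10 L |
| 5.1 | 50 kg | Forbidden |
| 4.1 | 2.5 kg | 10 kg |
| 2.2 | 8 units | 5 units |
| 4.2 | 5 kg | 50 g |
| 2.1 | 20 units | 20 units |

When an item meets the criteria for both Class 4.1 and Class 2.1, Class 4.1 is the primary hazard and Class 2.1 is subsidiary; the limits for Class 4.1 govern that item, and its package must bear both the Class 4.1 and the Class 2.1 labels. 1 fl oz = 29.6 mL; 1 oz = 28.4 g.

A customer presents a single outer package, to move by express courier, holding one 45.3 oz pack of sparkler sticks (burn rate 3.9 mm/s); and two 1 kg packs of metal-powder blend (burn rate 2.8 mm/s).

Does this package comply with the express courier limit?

The sparkler sticks have burn rate 3.9 mm/s, which is > 1.8 mm/s, so they are Class 4.1 (Flammable Solid).
With burn rate 2.8 mm/s (> 1.8 mm/s), the metal-powder blend falls in Class 4.1.
Class 4.1 net quantity: (one 45.3 oz pack = 1286.52 g) + (two 1 kg packs = 2 kg) = 3286.52 g.
3286.52 g exceeds the express courier limit of 2.5 kg for Class 4.1.

No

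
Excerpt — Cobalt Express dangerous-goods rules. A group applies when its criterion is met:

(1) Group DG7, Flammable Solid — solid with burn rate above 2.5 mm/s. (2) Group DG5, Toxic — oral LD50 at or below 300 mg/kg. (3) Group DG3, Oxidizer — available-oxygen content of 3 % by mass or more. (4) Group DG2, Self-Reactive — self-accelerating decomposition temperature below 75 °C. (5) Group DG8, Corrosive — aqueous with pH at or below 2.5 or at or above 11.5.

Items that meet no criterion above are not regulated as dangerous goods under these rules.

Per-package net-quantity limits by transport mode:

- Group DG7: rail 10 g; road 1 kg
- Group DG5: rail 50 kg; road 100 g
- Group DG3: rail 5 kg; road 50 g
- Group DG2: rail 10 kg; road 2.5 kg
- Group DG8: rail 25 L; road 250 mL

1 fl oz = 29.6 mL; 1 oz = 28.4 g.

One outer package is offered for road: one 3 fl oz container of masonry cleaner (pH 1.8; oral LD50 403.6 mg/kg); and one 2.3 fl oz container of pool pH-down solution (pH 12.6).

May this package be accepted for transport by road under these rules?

Yes

With pH 1.8 (≤ 2.5), the masonry cleaner falls in Group DG8.
pH 12.6 meets the Group DG8 criterion (Corrosive), so the pool pH-down solution is Group DG8.
Total Group DG8: (one 3 fl oz container = 88.8 mL) + (one 2.3 fl oz container = 68.08 mL) = 156.88 mL.
That is within the Group DG8 road limit of 250 mL.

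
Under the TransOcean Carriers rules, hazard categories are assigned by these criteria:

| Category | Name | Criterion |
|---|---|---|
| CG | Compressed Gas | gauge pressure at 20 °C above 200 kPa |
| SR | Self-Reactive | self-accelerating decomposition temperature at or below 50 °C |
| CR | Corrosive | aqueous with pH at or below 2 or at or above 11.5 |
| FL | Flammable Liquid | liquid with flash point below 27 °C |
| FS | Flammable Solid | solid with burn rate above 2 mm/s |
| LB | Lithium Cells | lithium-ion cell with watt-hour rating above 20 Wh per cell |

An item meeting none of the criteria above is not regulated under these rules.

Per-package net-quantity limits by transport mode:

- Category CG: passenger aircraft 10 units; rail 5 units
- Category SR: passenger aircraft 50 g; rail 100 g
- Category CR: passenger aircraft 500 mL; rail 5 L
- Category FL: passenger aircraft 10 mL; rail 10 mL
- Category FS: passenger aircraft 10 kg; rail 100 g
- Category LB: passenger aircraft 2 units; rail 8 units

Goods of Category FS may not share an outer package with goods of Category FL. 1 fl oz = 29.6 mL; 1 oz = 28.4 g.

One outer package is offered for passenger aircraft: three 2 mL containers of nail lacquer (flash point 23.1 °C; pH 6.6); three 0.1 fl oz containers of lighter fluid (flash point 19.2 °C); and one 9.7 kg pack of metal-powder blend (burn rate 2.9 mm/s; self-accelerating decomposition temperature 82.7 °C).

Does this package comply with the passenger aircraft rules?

No

Flash point 23.1 °C meets the Category FL criterion (Flammable Liquid), so the nail lacquer is Category FL.
With flash point 19.2 °C (< 27 °C), the lighter fluid falls in Category FL.
Burn rate 2.9 mm/s meets the Category FS criterion (Flammable Solid), so the metal-powder blend is Category FS.
Category FS quantity: 9.7 kg.
That is within the Category FS passenger aircraft limit of 10 kg.
Total Category FL: (three 2 mL containers = 6 mL) + (three 0.1 fl oz containers = 8.88 mL) = 14.88 mL.
14.88 mL > 10 mL (passenger aircraft limit, Category FL) — over the limit.
Category FS and Category FL may not share an outer package.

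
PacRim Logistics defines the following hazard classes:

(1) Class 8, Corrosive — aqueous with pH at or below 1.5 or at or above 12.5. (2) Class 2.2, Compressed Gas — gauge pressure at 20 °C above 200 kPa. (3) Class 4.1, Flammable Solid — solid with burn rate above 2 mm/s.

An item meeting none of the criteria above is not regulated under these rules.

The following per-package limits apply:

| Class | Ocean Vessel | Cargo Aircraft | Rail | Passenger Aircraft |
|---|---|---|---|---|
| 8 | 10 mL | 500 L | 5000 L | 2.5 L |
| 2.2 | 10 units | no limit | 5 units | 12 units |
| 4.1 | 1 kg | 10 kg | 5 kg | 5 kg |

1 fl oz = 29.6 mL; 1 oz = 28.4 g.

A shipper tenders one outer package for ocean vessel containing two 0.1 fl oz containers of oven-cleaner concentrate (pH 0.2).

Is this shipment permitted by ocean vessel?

Yes

Oven-cleaner concentrate: pH 0.2 ≤ 1.5 → Class 8 (Corrosive).
Class 8 quantity: two 0.1 fl oz containers = 5.92 mL.
That is within the Class 8 ocean vessel limit of 10 mL.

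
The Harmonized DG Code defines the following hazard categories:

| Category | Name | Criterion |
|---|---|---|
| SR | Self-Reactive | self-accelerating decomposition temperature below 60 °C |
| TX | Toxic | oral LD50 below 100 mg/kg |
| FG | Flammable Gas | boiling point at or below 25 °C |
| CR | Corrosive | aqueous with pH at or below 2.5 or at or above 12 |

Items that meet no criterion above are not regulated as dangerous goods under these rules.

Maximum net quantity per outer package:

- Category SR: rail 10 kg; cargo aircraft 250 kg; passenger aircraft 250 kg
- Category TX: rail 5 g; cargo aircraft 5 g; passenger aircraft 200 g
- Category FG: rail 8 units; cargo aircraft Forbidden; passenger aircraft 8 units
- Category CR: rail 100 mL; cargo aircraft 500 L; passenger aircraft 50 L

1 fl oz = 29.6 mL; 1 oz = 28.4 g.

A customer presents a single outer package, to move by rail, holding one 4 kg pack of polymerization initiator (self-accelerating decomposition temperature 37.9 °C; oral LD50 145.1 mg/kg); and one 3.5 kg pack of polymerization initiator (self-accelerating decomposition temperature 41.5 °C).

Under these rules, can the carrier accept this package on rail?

The polymerization initiator has self-accelerating decomposition temperature 37.9 °C, which is < 60 °C, so it is Category SR (Self-Reactive).
Polymerization initiator: self-accelerating decomposition temperature 41.5 °C < 60 °C → Category SR (Self-Reactive).
Total Category SR: 4 kg + 3.5 kg = 7.5 kg.
7.5 kg ≤ 10 kg (rail limit, Category SR) — within limit.

Yes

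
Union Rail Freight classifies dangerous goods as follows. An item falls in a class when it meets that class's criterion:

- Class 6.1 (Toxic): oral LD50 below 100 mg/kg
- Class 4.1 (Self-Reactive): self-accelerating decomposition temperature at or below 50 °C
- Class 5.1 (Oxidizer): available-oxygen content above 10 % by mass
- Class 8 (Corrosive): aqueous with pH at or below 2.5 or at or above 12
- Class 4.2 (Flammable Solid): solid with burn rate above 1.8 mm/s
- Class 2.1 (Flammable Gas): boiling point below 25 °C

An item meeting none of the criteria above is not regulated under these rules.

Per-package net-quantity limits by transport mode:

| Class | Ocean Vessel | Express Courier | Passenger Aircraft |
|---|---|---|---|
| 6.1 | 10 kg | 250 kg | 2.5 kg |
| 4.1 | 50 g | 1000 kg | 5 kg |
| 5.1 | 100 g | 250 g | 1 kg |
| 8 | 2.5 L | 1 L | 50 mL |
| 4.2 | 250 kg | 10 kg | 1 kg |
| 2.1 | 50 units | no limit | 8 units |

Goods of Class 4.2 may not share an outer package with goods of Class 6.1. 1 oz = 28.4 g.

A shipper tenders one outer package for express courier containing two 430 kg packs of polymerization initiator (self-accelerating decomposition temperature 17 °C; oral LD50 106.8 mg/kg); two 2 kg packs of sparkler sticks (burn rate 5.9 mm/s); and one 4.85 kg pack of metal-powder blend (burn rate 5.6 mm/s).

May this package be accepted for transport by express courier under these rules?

Yes

Self-accelerating decomposition temperature 17 °C meets the Class 4.1 criterion (Self-Reactive), so the polymerization initiator is Class 4.1.
Sparkler sticks: burn rate 5.9 mm/s > 1.8 mm/s → Class 4.2 (Flammable Solid).
The metal-powder blend has burn rate 5.6 mm/s, which is > 1.8 mm/s, so it is Class 4.2 (Flammable Solid).
Class 4.1 quantity: two 430 kg packs = 860 kg.
860 kg ≤ 1000 kg (express courier limit, Class 4.1) — within limit.
Total Class 4.2: (two 2 kg packs = 4 kg) + 4.85 kg = 8.85 kg.
8.85 kg is within the express courier limit of 10 kg for Class 4.2.
The segregation rule (Class 4.2 with Class 6.1) does not apply to Class 4.1 with Class 4.2.
Every hazard class is within its express courier limit and no segregation rule is violated.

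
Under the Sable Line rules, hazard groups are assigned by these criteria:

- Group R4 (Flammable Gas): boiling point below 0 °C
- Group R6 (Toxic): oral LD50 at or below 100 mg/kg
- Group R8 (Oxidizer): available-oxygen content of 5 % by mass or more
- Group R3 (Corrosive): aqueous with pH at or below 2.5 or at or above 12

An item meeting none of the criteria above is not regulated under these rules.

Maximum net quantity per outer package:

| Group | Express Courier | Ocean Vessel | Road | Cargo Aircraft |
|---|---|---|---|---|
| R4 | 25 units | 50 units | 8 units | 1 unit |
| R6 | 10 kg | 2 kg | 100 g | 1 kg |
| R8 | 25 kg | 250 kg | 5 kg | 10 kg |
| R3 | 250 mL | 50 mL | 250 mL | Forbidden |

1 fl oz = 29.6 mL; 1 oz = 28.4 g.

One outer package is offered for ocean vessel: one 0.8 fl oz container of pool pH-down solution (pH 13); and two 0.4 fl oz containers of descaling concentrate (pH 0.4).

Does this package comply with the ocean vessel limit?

Yes

pH 13 meets the Group R3 criterion (Corrosive), so the pool pH-down solution is Group R3.
Descaling concentrate: pH 0.4 ≤ 2.5 → Group R3 (Corrosive).
Total Group R3: (one 0.8 fl oz container = 23.68 mL) + (two 0.4 fl oz containers = 23.68 mL) = 47.36 mL.
That is within the Group R3 ocean vessel limit of 50 mL.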